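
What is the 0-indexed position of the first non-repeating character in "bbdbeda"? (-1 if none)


Input: bbdbeda
Character frequencies:
  'a': 1
  'b': 3
  'd': 2
  'e': 1
Scanning left to right for freq == 1:
  Position 0 ('b'): freq=3, skip
  Position 1 ('b'): freq=3, skip
  Position 2 ('d'): freq=2, skip
  Position 3 ('b'): freq=3, skip
  Position 4 ('e'): unique! => answer = 4

4


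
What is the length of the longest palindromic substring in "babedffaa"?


Input: "babedffaa"
Checking substrings for palindromes:
  [0:3] "bab" (len 3) => palindrome
  [5:7] "ff" (len 2) => palindrome
  [7:9] "aa" (len 2) => palindrome
Longest palindromic substring: "bab" with length 3

3


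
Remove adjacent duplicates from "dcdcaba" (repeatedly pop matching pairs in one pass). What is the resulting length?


Input: dcdcaba
Stack-based adjacent duplicate removal:
  Read 'd': push. Stack: d
  Read 'c': push. Stack: dc
  Read 'd': push. Stack: dcd
  Read 'c': push. Stack: dcdc
  Read 'a': push. Stack: dcdca
  Read 'b': push. Stack: dcdcab
  Read 'a': push. Stack: dcdcaba
Final stack: "dcdcaba" (length 7)

7


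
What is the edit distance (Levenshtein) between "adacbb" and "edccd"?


Computing edit distance: "adacbb" -> "edccd"
DP table:
           e    d    c    c    d
      0    1    2    3    4    5
  a   1    1    2    3    4    5
  d   2    2    1    2    3    4
  a   3    3    2    2    3    4
  c   4    4    3    2    2    3
  b   5    5    4    3    3    3
  b   6    6    5    4    4    4
Edit distance = dp[6][5] = 4

4


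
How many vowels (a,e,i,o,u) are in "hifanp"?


Input: hifanp
Checking each character:
  'h' at position 0: consonant
  'i' at position 1: vowel (running total: 1)
  'f' at position 2: consonant
  'a' at position 3: vowel (running total: 2)
  'n' at position 4: consonant
  'p' at position 5: consonant
Total vowels: 2

2


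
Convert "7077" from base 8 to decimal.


Input: "7077" in base 8
Positional expansion:
  Digit '7' (value 7) x 8^3 = 3584
  Digit '0' (value 0) x 8^2 = 0
  Digit '7' (value 7) x 8^1 = 56
  Digit '7' (value 7) x 8^0 = 7
Sum = 3647

3647


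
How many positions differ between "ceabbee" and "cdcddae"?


Comparing "ceabbee" and "cdcddae" position by position:
  Position 0: 'c' vs 'c' => same
  Position 1: 'e' vs 'd' => DIFFER
  Position 2: 'a' vs 'c' => DIFFER
  Position 3: 'b' vs 'd' => DIFFER
  Position 4: 'b' vs 'd' => DIFFER
  Position 5: 'e' vs 'a' => DIFFER
  Position 6: 'e' vs 'e' => same
Positions that differ: 5

5


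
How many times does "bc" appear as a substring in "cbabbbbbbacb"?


Searching for "bc" in "cbabbbbbbacb"
Scanning each position:
  Position 0: "cb" => no
  Position 1: "ba" => no
  Position 2: "ab" => no
  Position 3: "bb" => no
  Position 4: "bb" => no
  Position 5: "bb" => no
  Position 6: "bb" => no
  Position 7: "bb" => no
  Position 8: "ba" => no
  Position 9: "ac" => no
  Position 10: "cb" => no
Total occurrences: 0

0


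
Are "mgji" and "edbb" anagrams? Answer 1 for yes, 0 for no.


Strings: "mgji", "edbb"
Sorted first:  gijm
Sorted second: bbde
Differ at position 0: 'g' vs 'b' => not anagrams

0


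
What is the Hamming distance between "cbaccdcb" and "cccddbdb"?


Comparing "cbaccdcb" and "cccddbdb" position by position:
  Position 0: 'c' vs 'c' => same
  Position 1: 'b' vs 'c' => differ
  Position 2: 'a' vs 'c' => differ
  Position 3: 'c' vs 'd' => differ
  Position 4: 'c' vs 'd' => differ
  Position 5: 'd' vs 'b' => differ
  Position 6: 'c' vs 'd' => differ
  Position 7: 'b' vs 'b' => same
Total differences (Hamming distance): 6

6


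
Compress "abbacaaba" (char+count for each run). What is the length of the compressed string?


Input: abbacaaba
Runs:
  'a' x 1 => "a1"
  'b' x 2 => "b2"
  'a' x 1 => "a1"
  'c' x 1 => "c1"
  'a' x 2 => "a2"
  'b' x 1 => "b1"
  'a' x 1 => "a1"
Compressed: "a1b2a1c1a2b1a1"
Compressed length: 14

14


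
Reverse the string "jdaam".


Input: jdaam
Reading characters right to left:
  Position 4: 'm'
  Position 3: 'a'
  Position 2: 'a'
  Position 1: 'd'
  Position 0: 'j'
Reversed: maadj

maadj


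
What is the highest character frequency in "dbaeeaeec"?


Input: dbaeeaeec
Character counts:
  'a': 2
  'b': 1
  'c': 1
  'd': 1
  'e': 4
Maximum frequency: 4

4


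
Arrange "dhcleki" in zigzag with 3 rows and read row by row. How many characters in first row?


Zigzag "dhcleki" into 3 rows:
Placing characters:
  'd' => row 0
  'h' => row 1
  'c' => row 2
  'l' => row 1
  'e' => row 0
  'k' => row 1
  'i' => row 2
Rows:
  Row 0: "de"
  Row 1: "hlk"
  Row 2: "ci"
First row length: 2

2


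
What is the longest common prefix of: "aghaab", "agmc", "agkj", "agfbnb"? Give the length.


Words: aghaab, agmc, agkj, agfbnb
  Position 0: all 'a' => match
  Position 1: all 'g' => match
  Position 2: ('h', 'm', 'k', 'f') => mismatch, stop
LCP = "ag" (length 2)

2


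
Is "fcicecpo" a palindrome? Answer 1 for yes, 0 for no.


Input: fcicecpo
Reversed: opcecicf
  Compare pos 0 ('f') with pos 7 ('o'): MISMATCH
  Compare pos 1 ('c') with pos 6 ('p'): MISMATCH
  Compare pos 2 ('i') with pos 5 ('c'): MISMATCH
  Compare pos 3 ('c') with pos 4 ('e'): MISMATCH
Result: not a palindrome

0


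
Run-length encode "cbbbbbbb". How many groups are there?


Input: cbbbbbbb
Scanning for consecutive runs:
  Group 1: 'c' x 1 (positions 0-0)
  Group 2: 'b' x 7 (positions 1-7)
Total groups: 2

2


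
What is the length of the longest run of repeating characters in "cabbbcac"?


Input: "cabbbcac"
Scanning for longest run:
  Position 1 ('a'): new char, reset run to 1
  Position 2 ('b'): new char, reset run to 1
  Position 3 ('b'): continues run of 'b', length=2
  Position 4 ('b'): continues run of 'b', length=3
  Position 5 ('c'): new char, reset run to 1
  Position 6 ('a'): new char, reset run to 1
  Position 7 ('c'): new char, reset run to 1
Longest run: 'b' with length 3

3


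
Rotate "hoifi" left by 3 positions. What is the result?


Input: "hoifi", rotate left by 3
First 3 characters: "hoi"
Remaining characters: "fi"
Concatenate remaining + first: "fi" + "hoi" = "fihoi"

fihoi


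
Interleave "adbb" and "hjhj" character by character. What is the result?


Interleaving "adbb" and "hjhj":
  Position 0: 'a' from first, 'h' from second => "ah"
  Position 1: 'd' from first, 'j' from second => "dj"
  Position 2: 'b' from first, 'h' from second => "bh"
  Position 3: 'b' from first, 'j' from second => "bj"
Result: ahdjbhbj

ahdjbhbj


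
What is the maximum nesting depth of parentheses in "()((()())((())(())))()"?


Input: "()((()())((())(())))()"
Tracking depth:
  Position 0 '(': depth becomes 1
  Position 1 ')': depth becomes 0
  Position 2 '(': depth becomes 1
  Position 3 '(': depth becomes 2
  Position 4 '(': depth becomes 3
  Position 5 ')': depth becomes 2
  Position 6 '(': depth becomes 3
  Position 7 ')': depth becomes 2
  Position 8 ')': depth becomes 1
  Position 9 '(': depth becomes 2
  Position 10 '(': depth becomes 3
  Position 11 '(': depth becomes 4
  Position 12 ')': depth becomes 3
  Position 13 ')': depth becomes 2
  Position 14 '(': depth becomes 3
  Position 15 '(': depth becomes 4
  Position 16 ')': depth becomes 3
  Position 17 ')': depth becomes 2
  Position 18 ')': depth becomes 1
  Position 19 ')': depth becomes 0
  Position 20 '(': depth becomes 1
  Position 21 ')': depth becomes 0
Maximum depth reached: 4

4


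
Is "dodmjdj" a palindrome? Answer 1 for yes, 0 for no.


Input: dodmjdj
Reversed: jdjmdod
  Compare pos 0 ('d') with pos 6 ('j'): MISMATCH
  Compare pos 1 ('o') with pos 5 ('d'): MISMATCH
  Compare pos 2 ('d') with pos 4 ('j'): MISMATCH
Result: not a palindrome

0


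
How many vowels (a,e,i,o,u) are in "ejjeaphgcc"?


Input: ejjeaphgcc
Checking each character:
  'e' at position 0: vowel (running total: 1)
  'j' at position 1: consonant
  'j' at position 2: consonant
  'e' at position 3: vowel (running total: 2)
  'a' at position 4: vowel (running total: 3)
  'p' at position 5: consonant
  'h' at position 6: consonant
  'g' at position 7: consonant
  'c' at position 8: consonant
  'c' at position 9: consonant
Total vowels: 3

3


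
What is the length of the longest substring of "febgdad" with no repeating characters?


Input: "febgdad"
Sliding window (track last position of each char):
  Position 0 ('f'): window [0,0] length 1 -- new best
  Position 1 ('e'): window [0,1] length 2 -- new best
  Position 2 ('b'): window [0,2] length 3 -- new best
  Position 3 ('g'): window [0,3] length 4 -- new best
  Position 4 ('d'): window [0,4] length 5 -- new best
  Position 5 ('a'): window [0,5] length 6 -- new best
  Position 6 ('d'): repeat (last at 4), move window start to 5
  Position 6 ('d'): window [5,6] length 2
Longest substring with no repeats: "febgda" with length 6

6


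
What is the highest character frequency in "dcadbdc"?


Input: dcadbdc
Character counts:
  'a': 1
  'b': 1
  'c': 2
  'd': 3
Maximum frequency: 3

3


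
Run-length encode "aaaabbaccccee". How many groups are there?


Input: aaaabbaccccee
Scanning for consecutive runs:
  Group 1: 'a' x 4 (positions 0-3)
  Group 2: 'b' x 2 (positions 4-5)
  Group 3: 'a' x 1 (positions 6-6)
  Group 4: 'c' x 4 (positions 7-10)
  Group 5: 'e' x 2 (positions 11-12)
Total groups: 5

5


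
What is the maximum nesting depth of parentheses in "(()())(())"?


Input: "(()())(())"
Tracking depth:
  Position 0 '(': depth becomes 1
  Position 1 '(': depth becomes 2
  Position 2 ')': depth becomes 1
  Position 3 '(': depth becomes 2
  Position 4 ')': depth becomes 1
  Position 5 ')': depth becomes 0
  Position 6 '(': depth becomes 1
  Position 7 '(': depth becomes 2
  Position 8 ')': depth becomes 1
  Position 9 ')': depth becomes 0
Maximum depth reached: 2

2


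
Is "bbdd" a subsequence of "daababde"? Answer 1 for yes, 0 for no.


Check if "bbdd" is a subsequence of "daababde"
Greedy scan:
  Position 0 ('d'): no match needed
  Position 1 ('a'): no match needed
  Position 2 ('a'): no match needed
  Position 3 ('b'): matches sub[0] = 'b'
  Position 4 ('a'): no match needed
  Position 5 ('b'): matches sub[1] = 'b'
  Position 6 ('d'): matches sub[2] = 'd'
  Position 7 ('e'): no match needed
Only matched 3/4 characters => not a subsequence

0


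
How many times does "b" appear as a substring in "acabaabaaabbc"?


Searching for "b" in "acabaabaaabbc"
Scanning each position:
  Position 0: "a" => no
  Position 1: "c" => no
  Position 2: "a" => no
  Position 3: "b" => MATCH
  Position 4: "a" => no
  Position 5: "a" => no
  Position 6: "b" => MATCH
  Position 7: "a" => no
  Position 8: "a" => no
  Position 9: "a" => no
  Position 10: "b" => MATCH
  Position 11: "b" => MATCH
  Position 12: "c" => no
Total occurrences: 4

4


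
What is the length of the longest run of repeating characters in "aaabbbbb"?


Input: "aaabbbbb"
Scanning for longest run:
  Position 1 ('a'): continues run of 'a', length=2
  Position 2 ('a'): continues run of 'a', length=3
  Position 3 ('b'): new char, reset run to 1
  Position 4 ('b'): continues run of 'b', length=2
  Position 5 ('b'): continues run of 'b', length=3
  Position 6 ('b'): continues run of 'b', length=4
  Position 7 ('b'): continues run of 'b', length=5
Longest run: 'b' with length 5

5


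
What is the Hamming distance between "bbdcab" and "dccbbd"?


Comparing "bbdcab" and "dccbbd" position by position:
  Position 0: 'b' vs 'd' => differ
  Position 1: 'b' vs 'c' => differ
  Position 2: 'd' vs 'c' => differ
  Position 3: 'c' vs 'b' => differ
  Position 4: 'a' vs 'b' => differ
  Position 5: 'b' vs 'd' => differ
Total differences (Hamming distance): 6

6


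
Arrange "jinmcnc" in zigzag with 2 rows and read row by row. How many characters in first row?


Zigzag "jinmcnc" into 2 rows:
Placing characters:
  'j' => row 0
  'i' => row 1
  'n' => row 0
  'm' => row 1
  'c' => row 0
  'n' => row 1
  'c' => row 0
Rows:
  Row 0: "jncc"
  Row 1: "imn"
First row length: 4

4


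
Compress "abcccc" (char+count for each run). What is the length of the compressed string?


Input: abcccc
Runs:
  'a' x 1 => "a1"
  'b' x 1 => "b1"
  'c' x 4 => "c4"
Compressed: "a1b1c4"
Compressed length: 6

6


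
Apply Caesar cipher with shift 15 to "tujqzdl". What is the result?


Caesar cipher: shift "tujqzdl" by 15
  't' (pos 19) + 15 = pos 8 = 'i'
  'u' (pos 20) + 15 = pos 9 = 'j'
  'j' (pos 9) + 15 = pos 24 = 'y'
  'q' (pos 16) + 15 = pos 5 = 'f'
  'z' (pos 25) + 15 = pos 14 = 'o'
  'd' (pos 3) + 15 = pos 18 = 's'
  'l' (pos 11) + 15 = pos 0 = 'a'
Result: ijyfosa

ijyfosa


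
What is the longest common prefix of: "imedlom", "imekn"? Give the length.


Words: imedlom, imekn
  Position 0: all 'i' => match
  Position 1: all 'm' => match
  Position 2: all 'e' => match
  Position 3: ('d', 'k') => mismatch, stop
LCP = "ime" (length 3)

3


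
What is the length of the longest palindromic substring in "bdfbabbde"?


Input: "bdfbabbde"
Checking substrings for palindromes:
  [3:6] "bab" (len 3) => palindrome
  [5:7] "bb" (len 2) => palindrome
Longest palindromic substring: "bab" with length 3

3


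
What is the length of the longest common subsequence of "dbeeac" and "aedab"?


LCS of "dbeeac" and "aedab"
DP table:
           a    e    d    a    b
      0    0    0    0    0    0
  d   0    0    0    1    1    1
  b   0    0    0    1    1    2
  e   0    0    1    1    1    2
  e   0    0    1    1    1    2
  a   0    1    1    1    2    2
  c   0    1    1    1    2    2
LCS length = dp[6][5] = 2

2


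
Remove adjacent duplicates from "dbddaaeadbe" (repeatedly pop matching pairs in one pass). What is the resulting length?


Input: dbddaaeadbe
Stack-based adjacent duplicate removal:
  Read 'd': push. Stack: d
  Read 'b': push. Stack: db
  Read 'd': push. Stack: dbd
  Read 'd': matches stack top 'd' => pop. Stack: db
  Read 'a': push. Stack: dba
  Read 'a': matches stack top 'a' => pop. Stack: db
  Read 'e': push. Stack: dbe
  Read 'a': push. Stack: dbea
  Read 'd': push. Stack: dbead
  Read 'b': push. Stack: dbeadb
  Read 'e': push. Stack: dbeadbe
Final stack: "dbeadbe" (length 7)

7


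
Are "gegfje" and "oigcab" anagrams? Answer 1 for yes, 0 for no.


Strings: "gegfje", "oigcab"
Sorted first:  eefggj
Sorted second: abcgio
Differ at position 0: 'e' vs 'a' => not anagrams

0


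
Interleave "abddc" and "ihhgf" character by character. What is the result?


Interleaving "abddc" and "ihhgf":
  Position 0: 'a' from first, 'i' from second => "ai"
  Position 1: 'b' from first, 'h' from second => "bh"
  Position 2: 'd' from first, 'h' from second => "dh"
  Position 3: 'd' from first, 'g' from second => "dg"
  Position 4: 'c' from first, 'f' from second => "cf"
Result: aibhdhdgcf

aibhdhdgcf


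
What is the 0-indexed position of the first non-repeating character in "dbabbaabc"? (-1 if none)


Input: dbabbaabc
Character frequencies:
  'a': 3
  'b': 4
  'c': 1
  'd': 1
Scanning left to right for freq == 1:
  Position 0 ('d'): unique! => answer = 0

0


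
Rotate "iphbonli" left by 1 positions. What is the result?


Input: "iphbonli", rotate left by 1
First 1 characters: "i"
Remaining characters: "phbonli"
Concatenate remaining + first: "phbonli" + "i" = "phbonlii"

phbonlii


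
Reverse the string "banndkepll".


Input: banndkepll
Reading characters right to left:
  Position 9: 'l'
  Position 8: 'l'
  Position 7: 'p'
  Position 6: 'e'
  Position 5: 'k'
  Position 4: 'd'
  Position 3: 'n'
  Position 2: 'n'
  Position 1: 'a'
  Position 0: 'b'
Reversed: llpekdnnab

llpekdnnab


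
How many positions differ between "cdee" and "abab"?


Comparing "cdee" and "abab" position by position:
  Position 0: 'c' vs 'a' => DIFFER
  Position 1: 'd' vs 'b' => DIFFER
  Position 2: 'e' vs 'a' => DIFFER
  Position 3: 'e' vs 'b' => DIFFER
Positions that differ: 4

4


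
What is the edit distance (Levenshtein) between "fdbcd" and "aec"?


Computing edit distance: "fdbcd" -> "aec"
DP table:
           a    e    c
      0    1    2    3
  f   1    1    2    3
  d   2    2    2    3
  b   3    3    3    3
  c   4    4    4    3
  d   5    5    5    4
Edit distance = dp[5][3] = 4

4


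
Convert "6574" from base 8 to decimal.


Input: "6574" in base 8
Positional expansion:
  Digit '6' (value 6) x 8^3 = 3072
  Digit '5' (value 5) x 8^2 = 320
  Digit '7' (value 7) x 8^1 = 56
  Digit '4' (value 4) x 8^0 = 4
Sum = 3452

3452


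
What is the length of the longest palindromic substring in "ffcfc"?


Input: "ffcfc"
Checking substrings for palindromes:
  [1:4] "fcf" (len 3) => palindrome
  [2:5] "cfc" (len 3) => palindrome
  [0:2] "ff" (len 2) => palindrome
Longest palindromic substring: "fcf" with length 3

3


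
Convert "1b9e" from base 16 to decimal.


Input: "1b9e" in base 16
Positional expansion:
  Digit '1' (value 1) x 16^3 = 4096
  Digit 'b' (value 11) x 16^2 = 2816
  Digit '9' (value 9) x 16^1 = 144
  Digit 'e' (value 14) x 16^0 = 14
Sum = 7070

7070


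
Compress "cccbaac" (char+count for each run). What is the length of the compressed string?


Input: cccbaac
Runs:
  'c' x 3 => "c3"
  'b' x 1 => "b1"
  'a' x 2 => "a2"
  'c' x 1 => "c1"
Compressed: "c3b1a2c1"
Compressed length: 8

8


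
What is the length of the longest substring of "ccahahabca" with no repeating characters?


Input: "ccahahabca"
Sliding window (track last position of each char):
  Position 0 ('c'): window [0,0] length 1 -- new best
  Position 1 ('c'): repeat (last at 0), move window start to 1
  Position 1 ('c'): window [1,1] length 1
  Position 2 ('a'): window [1,2] length 2 -- new best
  Position 3 ('h'): window [1,3] length 3 -- new best
  Position 4 ('a'): repeat (last at 2), move window start to 3
  Position 4 ('a'): window [3,4] length 2
  Position 5 ('h'): repeat (last at 3), move window start to 4
  Position 5 ('h'): window [4,5] length 2
  Position 6 ('a'): repeat (last at 4), move window start to 5
  Position 6 ('a'): window [5,6] length 2
  Position 7 ('b'): window [5,7] length 3
  Position 8 ('c'): window [5,8] length 4 -- new best
  Position 9 ('a'): repeat (last at 6), move window start to 7
  Position 9 ('a'): window [7,9] length 3
Longest substring with no repeats: "habc" with length 4

4


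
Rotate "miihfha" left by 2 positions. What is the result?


Input: "miihfha", rotate left by 2
First 2 characters: "mi"
Remaining characters: "ihfha"
Concatenate remaining + first: "ihfha" + "mi" = "ihfhami"

ihfhami


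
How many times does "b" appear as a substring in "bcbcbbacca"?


Searching for "b" in "bcbcbbacca"
Scanning each position:
  Position 0: "b" => MATCH
  Position 1: "c" => no
  Position 2: "b" => MATCH
  Position 3: "c" => no
  Position 4: "b" => MATCH
  Position 5: "b" => MATCH
  Position 6: "a" => no
  Position 7: "c" => no
  Position 8: "c" => no
  Position 9: "a" => no
Total occurrences: 4

4


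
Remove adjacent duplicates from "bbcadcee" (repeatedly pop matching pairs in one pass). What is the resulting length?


Input: bbcadcee
Stack-based adjacent duplicate removal:
  Read 'b': push. Stack: b
  Read 'b': matches stack top 'b' => pop. Stack: (empty)
  Read 'c': push. Stack: c
  Read 'a': push. Stack: ca
  Read 'd': push. Stack: cad
  Read 'c': push. Stack: cadc
  Read 'e': push. Stack: cadce
  Read 'e': matches stack top 'e' => pop. Stack: cadc
Final stack: "cadc" (length 4)

4


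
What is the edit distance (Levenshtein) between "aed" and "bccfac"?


Computing edit distance: "aed" -> "bccfac"
DP table:
           b    c    c    f    a    c
      0    1    2    3    4    5    6
  a   1    1    2    3    4    4    5
  e   2    2    2    3    4    5    5
  d   3    3    3    3    4    5    6
Edit distance = dp[3][6] = 6

6


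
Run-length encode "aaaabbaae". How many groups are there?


Input: aaaabbaae
Scanning for consecutive runs:
  Group 1: 'a' x 4 (positions 0-3)
  Group 2: 'b' x 2 (positions 4-5)
  Group 3: 'a' x 2 (positions 6-7)
  Group 4: 'e' x 1 (positions 8-8)
Total groups: 4

4


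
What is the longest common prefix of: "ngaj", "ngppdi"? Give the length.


Words: ngaj, ngppdi
  Position 0: all 'n' => match
  Position 1: all 'g' => match
  Position 2: ('a', 'p') => mismatch, stop
LCP = "ng" (length 2)

2


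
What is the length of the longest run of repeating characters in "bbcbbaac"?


Input: "bbcbbaac"
Scanning for longest run:
  Position 1 ('b'): continues run of 'b', length=2
  Position 2 ('c'): new char, reset run to 1
  Position 3 ('b'): new char, reset run to 1
  Position 4 ('b'): continues run of 'b', length=2
  Position 5 ('a'): new char, reset run to 1
  Position 6 ('a'): continues run of 'a', length=2
  Position 7 ('c'): new char, reset run to 1
Longest run: 'b' with length 2

2


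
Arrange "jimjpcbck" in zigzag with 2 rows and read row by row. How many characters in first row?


Zigzag "jimjpcbck" into 2 rows:
Placing characters:
  'j' => row 0
  'i' => row 1
  'm' => row 0
  'j' => row 1
  'p' => row 0
  'c' => row 1
  'b' => row 0
  'c' => row 1
  'k' => row 0
Rows:
  Row 0: "jmpbk"
  Row 1: "ijcc"
First row length: 5

5


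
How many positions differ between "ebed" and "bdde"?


Comparing "ebed" and "bdde" position by position:
  Position 0: 'e' vs 'b' => DIFFER
  Position 1: 'b' vs 'd' => DIFFER
  Position 2: 'e' vs 'd' => DIFFER
  Position 3: 'd' vs 'e' => DIFFER
Positions that differ: 4

4


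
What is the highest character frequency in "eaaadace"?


Input: eaaadace
Character counts:
  'a': 4
  'c': 1
  'd': 1
  'e': 2
Maximum frequency: 4

4


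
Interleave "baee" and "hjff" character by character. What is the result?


Interleaving "baee" and "hjff":
  Position 0: 'b' from first, 'h' from second => "bh"
  Position 1: 'a' from first, 'j' from second => "aj"
  Position 2: 'e' from first, 'f' from second => "ef"
  Position 3: 'e' from first, 'f' from second => "ef"
Result: bhajefef

bhajefef


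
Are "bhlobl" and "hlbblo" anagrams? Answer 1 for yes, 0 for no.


Strings: "bhlobl", "hlbblo"
Sorted first:  bbhllo
Sorted second: bbhllo
Sorted forms match => anagrams

1


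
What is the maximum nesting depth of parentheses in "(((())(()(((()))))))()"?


Input: "(((())(()(((()))))))()"
Tracking depth:
  Position 0 '(': depth becomes 1
  Position 1 '(': depth becomes 2
  Position 2 '(': depth becomes 3
  Position 3 '(': depth becomes 4
  Position 4 ')': depth becomes 3
  Position 5 ')': depth becomes 2
  Position 6 '(': depth becomes 3
  Position 7 '(': depth becomes 4
  Position 8 ')': depth becomes 3
  Position 9 '(': depth becomes 4
  Position 10 '(': depth becomes 5
  Position 11 '(': depth becomes 6
  Position 12 '(': depth becomes 7
  Position 13 ')': depth becomes 6
  Position 14 ')': depth becomes 5
  Position 15 ')': depth becomes 4
  Position 16 ')': depth becomes 3
  Position 17 ')': depth becomes 2
  Position 18 ')': depth becomes 1
  Position 19 ')': depth becomes 0
  Position 20 '(': depth becomes 1
  Position 21 ')': depth becomes 0
Maximum depth reached: 7

7


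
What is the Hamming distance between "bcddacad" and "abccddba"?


Comparing "bcddacad" and "abccddba" position by position:
  Position 0: 'b' vs 'a' => differ
  Position 1: 'c' vs 'b' => differ
  Position 2: 'd' vs 'c' => differ
  Position 3: 'd' vs 'c' => differ
  Position 4: 'a' vs 'd' => differ
  Position 5: 'c' vs 'd' => differ
  Position 6: 'a' vs 'b' => differ
  Position 7: 'd' vs 'a' => differ
Total differences (Hamming distance): 8

8


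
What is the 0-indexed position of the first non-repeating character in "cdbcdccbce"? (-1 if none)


Input: cdbcdccbce
Character frequencies:
  'b': 2
  'c': 5
  'd': 2
  'e': 1
Scanning left to right for freq == 1:
  Position 0 ('c'): freq=5, skip
  Position 1 ('d'): freq=2, skip
  Position 2 ('b'): freq=2, skip
  Position 3 ('c'): freq=5, skip
  Position 4 ('d'): freq=2, skip
  Position 5 ('c'): freq=5, skip
  Position 6 ('c'): freq=5, skip
  Position 7 ('b'): freq=2, skip
  Position 8 ('c'): freq=5, skip
  Position 9 ('e'): unique! => answer = 9

9


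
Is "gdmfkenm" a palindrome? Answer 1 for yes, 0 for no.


Input: gdmfkenm
Reversed: mnekfmdg
  Compare pos 0 ('g') with pos 7 ('m'): MISMATCH
  Compare pos 1 ('d') with pos 6 ('n'): MISMATCH
  Compare pos 2 ('m') with pos 5 ('e'): MISMATCH
  Compare pos 3 ('f') with pos 4 ('k'): MISMATCH
Result: not a palindrome

0


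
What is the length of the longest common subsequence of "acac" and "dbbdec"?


LCS of "acac" and "dbbdec"
DP table:
           d    b    b    d    e    c
      0    0    0    0    0    0    0
  a   0    0    0    0    0    0    0
  c   0    0    0    0    0    0    1
  a   0    0    0    0    0    0    1
  c   0    0    0    0    0    0    1
LCS length = dp[4][6] = 1

1


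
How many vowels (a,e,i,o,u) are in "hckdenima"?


Input: hckdenima
Checking each character:
  'h' at position 0: consonant
  'c' at position 1: consonant
  'k' at position 2: consonant
  'd' at position 3: consonant
  'e' at position 4: vowel (running total: 1)
  'n' at position 5: consonant
  'i' at position 6: vowel (running total: 2)
  'm' at position 7: consonant
  'a' at position 8: vowel (running total: 3)
Total vowels: 3

3


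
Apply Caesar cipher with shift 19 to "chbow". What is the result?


Caesar cipher: shift "chbow" by 19
  'c' (pos 2) + 19 = pos 21 = 'v'
  'h' (pos 7) + 19 = pos 0 = 'a'
  'b' (pos 1) + 19 = pos 20 = 'u'
  'o' (pos 14) + 19 = pos 7 = 'h'
  'w' (pos 22) + 19 = pos 15 = 'p'
Result: vauhp

vauhp


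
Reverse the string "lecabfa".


Input: lecabfa
Reading characters right to left:
  Position 6: 'a'
  Position 5: 'f'
  Position 4: 'b'
  Position 3: 'a'
  Position 2: 'c'
  Position 1: 'e'
  Position 0: 'l'
Reversed: afbacel

afbacel


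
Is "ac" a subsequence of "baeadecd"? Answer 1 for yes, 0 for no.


Check if "ac" is a subsequence of "baeadecd"
Greedy scan:
  Position 0 ('b'): no match needed
  Position 1 ('a'): matches sub[0] = 'a'
  Position 2 ('e'): no match needed
  Position 3 ('a'): no match needed
  Position 4 ('d'): no match needed
  Position 5 ('e'): no match needed
  Position 6 ('c'): matches sub[1] = 'c'
  Position 7 ('d'): no match needed
All 2 characters matched => is a subsequence

1


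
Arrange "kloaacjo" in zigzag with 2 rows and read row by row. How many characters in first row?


Zigzag "kloaacjo" into 2 rows:
Placing characters:
  'k' => row 0
  'l' => row 1
  'o' => row 0
  'a' => row 1
  'a' => row 0
  'c' => row 1
  'j' => row 0
  'o' => row 1
Rows:
  Row 0: "koaj"
  Row 1: "laco"
First row length: 4

4


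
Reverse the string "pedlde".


Input: pedlde
Reading characters right to left:
  Position 5: 'e'
  Position 4: 'd'
  Position 3: 'l'
  Position 2: 'd'
  Position 1: 'e'
  Position 0: 'p'
Reversed: edldep

edldep


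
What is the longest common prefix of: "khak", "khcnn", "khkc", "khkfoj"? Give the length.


Words: khak, khcnn, khkc, khkfoj
  Position 0: all 'k' => match
  Position 1: all 'h' => match
  Position 2: ('a', 'c', 'k', 'k') => mismatch, stop
LCP = "kh" (length 2)

2


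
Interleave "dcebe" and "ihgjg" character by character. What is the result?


Interleaving "dcebe" and "ihgjg":
  Position 0: 'd' from first, 'i' from second => "di"
  Position 1: 'c' from first, 'h' from second => "ch"
  Position 2: 'e' from first, 'g' from second => "eg"
  Position 3: 'b' from first, 'j' from second => "bj"
  Position 4: 'e' from first, 'g' from second => "eg"
Result: dichegbjeg

dichegbjeg


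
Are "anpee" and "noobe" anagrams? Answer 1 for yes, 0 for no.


Strings: "anpee", "noobe"
Sorted first:  aeenp
Sorted second: benoo
Differ at position 0: 'a' vs 'b' => not anagrams

0


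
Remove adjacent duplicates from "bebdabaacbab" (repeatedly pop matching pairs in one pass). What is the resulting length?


Input: bebdabaacbab
Stack-based adjacent duplicate removal:
  Read 'b': push. Stack: b
  Read 'e': push. Stack: be
  Read 'b': push. Stack: beb
  Read 'd': push. Stack: bebd
  Read 'a': push. Stack: bebda
  Read 'b': push. Stack: bebdab
  Read 'a': push. Stack: bebdaba
  Read 'a': matches stack top 'a' => pop. Stack: bebdab
  Read 'c': push. Stack: bebdabc
  Read 'b': push. Stack: bebdabcb
  Read 'a': push. Stack: bebdabcba
  Read 'b': push. Stack: bebdabcbab
Final stack: "bebdabcbab" (length 10)

10


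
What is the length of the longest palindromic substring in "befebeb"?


Input: "befebeb"
Checking substrings for palindromes:
  [0:5] "befeb" (len 5) => palindrome
  [1:4] "efe" (len 3) => palindrome
  [3:6] "ebe" (len 3) => palindrome
  [4:7] "beb" (len 3) => palindrome
Longest palindromic substring: "befeb" with length 5

5


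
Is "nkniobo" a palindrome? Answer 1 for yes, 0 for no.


Input: nkniobo
Reversed: oboinkn
  Compare pos 0 ('n') with pos 6 ('o'): MISMATCH
  Compare pos 1 ('k') with pos 5 ('b'): MISMATCH
  Compare pos 2 ('n') with pos 4 ('o'): MISMATCH
Result: not a palindrome

0


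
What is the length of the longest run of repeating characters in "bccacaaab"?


Input: "bccacaaab"
Scanning for longest run:
  Position 1 ('c'): new char, reset run to 1
  Position 2 ('c'): continues run of 'c', length=2
  Position 3 ('a'): new char, reset run to 1
  Position 4 ('c'): new char, reset run to 1
  Position 5 ('a'): new char, reset run to 1
  Position 6 ('a'): continues run of 'a', length=2
  Position 7 ('a'): continues run of 'a', length=3
  Position 8 ('b'): new char, reset run to 1
Longest run: 'a' with length 3

3


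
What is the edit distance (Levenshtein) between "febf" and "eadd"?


Computing edit distance: "febf" -> "eadd"
DP table:
           e    a    d    d
      0    1    2    3    4
  f   1    1    2    3    4
  e   2    1    2    3    4
  b   3    2    2    3    4
  f   4    3    3    3    4
Edit distance = dp[4][4] = 4

4


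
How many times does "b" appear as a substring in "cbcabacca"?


Searching for "b" in "cbcabacca"
Scanning each position:
  Position 0: "c" => no
  Position 1: "b" => MATCH
  Position 2: "c" => no
  Position 3: "a" => no
  Position 4: "b" => MATCH
  Position 5: "a" => no
  Position 6: "c" => no
  Position 7: "c" => no
  Position 8: "a" => no
Total occurrences: 2

2


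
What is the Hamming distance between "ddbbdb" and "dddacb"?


Comparing "ddbbdb" and "dddacb" position by position:
  Position 0: 'd' vs 'd' => same
  Position 1: 'd' vs 'd' => same
  Position 2: 'b' vs 'd' => differ
  Position 3: 'b' vs 'a' => differ
  Position 4: 'd' vs 'c' => differ
  Position 5: 'b' vs 'b' => same
Total differences (Hamming distance): 3

3


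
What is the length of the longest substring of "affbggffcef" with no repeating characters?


Input: "affbggffcef"
Sliding window (track last position of each char):
  Position 0 ('a'): window [0,0] length 1 -- new best
  Position 1 ('f'): window [0,1] length 2 -- new best
  Position 2 ('f'): repeat (last at 1), move window start to 2
  Position 2 ('f'): window [2,2] length 1
  Position 3 ('b'): window [2,3] length 2
  Position 4 ('g'): window [2,4] length 3 -- new best
  Position 5 ('g'): repeat (last at 4), move window start to 5
  Position 5 ('g'): window [5,5] length 1
  Position 6 ('f'): window [5,6] length 2
  Position 7 ('f'): repeat (last at 6), move window start to 7
  Position 7 ('f'): window [7,7] length 1
  Position 8 ('c'): window [7,8] length 2
  Position 9 ('e'): window [7,9] length 3
  Position 10 ('f'): repeat (last at 7), move window start to 8
  Position 10 ('f'): window [8,10] length 3
Longest substring with no repeats: "fbg" with length 3

3


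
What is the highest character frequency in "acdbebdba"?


Input: acdbebdba
Character counts:
  'a': 2
  'b': 3
  'c': 1
  'd': 2
  'e': 1
Maximum frequency: 3

3


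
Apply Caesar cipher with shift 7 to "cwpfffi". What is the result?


Caesar cipher: shift "cwpfffi" by 7
  'c' (pos 2) + 7 = pos 9 = 'j'
  'w' (pos 22) + 7 = pos 3 = 'd'
  'p' (pos 15) + 7 = pos 22 = 'w'
  'f' (pos 5) + 7 = pos 12 = 'm'
  'f' (pos 5) + 7 = pos 12 = 'm'
  'f' (pos 5) + 7 = pos 12 = 'm'
  'i' (pos 8) + 7 = pos 15 = 'p'
Result: jdwmmmp

jdwmmmp


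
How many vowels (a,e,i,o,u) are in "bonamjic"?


Input: bonamjic
Checking each character:
  'b' at position 0: consonant
  'o' at position 1: vowel (running total: 1)
  'n' at position 2: consonant
  'a' at position 3: vowel (running total: 2)
  'm' at position 4: consonant
  'j' at position 5: consonant
  'i' at position 6: vowel (running total: 3)
  'c' at position 7: consonant
Total vowels: 3

3


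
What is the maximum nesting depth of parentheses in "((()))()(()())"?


Input: "((()))()(()())"
Tracking depth:
  Position 0 '(': depth becomes 1
  Position 1 '(': depth becomes 2
  Position 2 '(': depth becomes 3
  Position 3 ')': depth becomes 2
  Position 4 ')': depth becomes 1
  Position 5 ')': depth becomes 0
  Position 6 '(': depth becomes 1
  Position 7 ')': depth becomes 0
  Position 8 '(': depth becomes 1
  Position 9 '(': depth becomes 2
  Position 10 ')': depth becomes 1
  Position 11 '(': depth becomes 2
  Position 12 ')': depth becomes 1
  Position 13 ')': depth becomes 0
Maximum depth reached: 3

3


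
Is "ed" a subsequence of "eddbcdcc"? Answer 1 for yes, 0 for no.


Check if "ed" is a subsequence of "eddbcdcc"
Greedy scan:
  Position 0 ('e'): matches sub[0] = 'e'
  Position 1 ('d'): matches sub[1] = 'd'
  Position 2 ('d'): no match needed
  Position 3 ('b'): no match needed
  Position 4 ('c'): no match needed
  Position 5 ('d'): no match needed
  Position 6 ('c'): no match needed
  Position 7 ('c'): no match needed
All 2 characters matched => is a subsequence

1


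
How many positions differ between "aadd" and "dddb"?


Comparing "aadd" and "dddb" position by position:
  Position 0: 'a' vs 'd' => DIFFER
  Position 1: 'a' vs 'd' => DIFFER
  Position 2: 'd' vs 'd' => same
  Position 3: 'd' vs 'b' => DIFFER
Positions that differ: 3

3


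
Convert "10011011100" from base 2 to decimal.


Input: "10011011100" in base 2
Positional expansion:
  Digit '1' (value 1) x 2^10 = 1024
  Digit '0' (value 0) x 2^9 = 0
  Digit '0' (value 0) x 2^8 = 0
  Digit '1' (value 1) x 2^7 = 128
  Digit '1' (value 1) x 2^6 = 64
  Digit '0' (value 0) x 2^5 = 0
  Digit '1' (value 1) x 2^4 = 16
  Digit '1' (value 1) x 2^3 = 8
  Digit '1' (value 1) x 2^2 = 4
  Digit '0' (value 0) x 2^1 = 0
  Digit '0' (value 0) x 2^0 = 0
Sum = 1244

1244


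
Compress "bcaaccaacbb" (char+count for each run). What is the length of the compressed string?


Input: bcaaccaacbb
Runs:
  'b' x 1 => "b1"
  'c' x 1 => "c1"
  'a' x 2 => "a2"
  'c' x 2 => "c2"
  'a' x 2 => "a2"
  'c' x 1 => "c1"
  'b' x 2 => "b2"
Compressed: "b1c1a2c2a2c1b2"
Compressed length: 14

14


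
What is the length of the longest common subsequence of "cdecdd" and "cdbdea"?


LCS of "cdecdd" and "cdbdea"
DP table:
           c    d    b    d    e    a
      0    0    0    0    0    0    0
  c   0    1    1    1    1    1    1
  d   0    1    2    2    2    2    2
  e   0    1    2    2    2    3    3
  c   0    1    2    2    2    3    3
  d   0    1    2    2    3    3    3
  d   0    1    2    2    3    3    3
LCS length = dp[6][6] = 3

3


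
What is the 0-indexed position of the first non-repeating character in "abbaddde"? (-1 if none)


Input: abbaddde
Character frequencies:
  'a': 2
  'b': 2
  'd': 3
  'e': 1
Scanning left to right for freq == 1:
  Position 0 ('a'): freq=2, skip
  Position 1 ('b'): freq=2, skip
  Position 2 ('b'): freq=2, skip
  Position 3 ('a'): freq=2, skip
  Position 4 ('d'): freq=3, skip
  Position 5 ('d'): freq=3, skip
  Position 6 ('d'): freq=3, skip
  Position 7 ('e'): unique! => answer = 7

7


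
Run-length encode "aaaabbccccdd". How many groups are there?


Input: aaaabbccccdd
Scanning for consecutive runs:
  Group 1: 'a' x 4 (positions 0-3)
  Group 2: 'b' x 2 (positions 4-5)
  Group 3: 'c' x 4 (positions 6-9)
  Group 4: 'd' x 2 (positions 10-11)
Total groups: 4

4


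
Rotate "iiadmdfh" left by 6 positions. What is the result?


Input: "iiadmdfh", rotate left by 6
First 6 characters: "iiadmd"
Remaining characters: "fh"
Concatenate remaining + first: "fh" + "iiadmd" = "fhiiadmd"

fhiiadmd


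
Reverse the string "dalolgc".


Input: dalolgc
Reading characters right to left:
  Position 6: 'c'
  Position 5: 'g'
  Position 4: 'l'
  Position 3: 'o'
  Position 2: 'l'
  Position 1: 'a'
  Position 0: 'd'
Reversed: cglolad

cglolad


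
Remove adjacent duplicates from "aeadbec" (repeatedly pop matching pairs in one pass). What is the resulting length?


Input: aeadbec
Stack-based adjacent duplicate removal:
  Read 'a': push. Stack: a
  Read 'e': push. Stack: ae
  Read 'a': push. Stack: aea
  Read 'd': push. Stack: aead
  Read 'b': push. Stack: aeadb
  Read 'e': push. Stack: aeadbe
  Read 'c': push. Stack: aeadbec
Final stack: "aeadbec" (length 7)

7


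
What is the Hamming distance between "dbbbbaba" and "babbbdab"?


Comparing "dbbbbaba" and "babbbdab" position by position:
  Position 0: 'd' vs 'b' => differ
  Position 1: 'b' vs 'a' => differ
  Position 2: 'b' vs 'b' => same
  Position 3: 'b' vs 'b' => same
  Position 4: 'b' vs 'b' => same
  Position 5: 'a' vs 'd' => differ
  Position 6: 'b' vs 'a' => differ
  Position 7: 'a' vs 'b' => differ
Total differences (Hamming distance): 5

5


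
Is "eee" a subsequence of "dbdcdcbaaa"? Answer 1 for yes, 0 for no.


Check if "eee" is a subsequence of "dbdcdcbaaa"
Greedy scan:
  Position 0 ('d'): no match needed
  Position 1 ('b'): no match needed
  Position 2 ('d'): no match needed
  Position 3 ('c'): no match needed
  Position 4 ('d'): no match needed
  Position 5 ('c'): no match needed
  Position 6 ('b'): no match needed
  Position 7 ('a'): no match needed
  Position 8 ('a'): no match needed
  Position 9 ('a'): no match needed
Only matched 0/3 characters => not a subsequence

0


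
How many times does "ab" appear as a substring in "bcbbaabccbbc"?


Searching for "ab" in "bcbbaabccbbc"
Scanning each position:
  Position 0: "bc" => no
  Position 1: "cb" => no
  Position 2: "bb" => no
  Position 3: "ba" => no
  Position 4: "aa" => no
  Position 5: "ab" => MATCH
  Position 6: "bc" => no
  Position 7: "cc" => no
  Position 8: "cb" => no
  Position 9: "bb" => no
  Position 10: "bc" => no
Total occurrences: 1

1


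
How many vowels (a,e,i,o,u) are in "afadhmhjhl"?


Input: afadhmhjhl
Checking each character:
  'a' at position 0: vowel (running total: 1)
  'f' at position 1: consonant
  'a' at position 2: vowel (running total: 2)
  'd' at position 3: consonant
  'h' at position 4: consonant
  'm' at position 5: consonant
  'h' at position 6: consonant
  'j' at position 7: consonant
  'h' at position 8: consonant
  'l' at position 9: consonant
Total vowels: 2

2


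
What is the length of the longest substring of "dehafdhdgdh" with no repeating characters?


Input: "dehafdhdgdh"
Sliding window (track last position of each char):
  Position 0 ('d'): window [0,0] length 1 -- new best
  Position 1 ('e'): window [0,1] length 2 -- new best
  Position 2 ('h'): window [0,2] length 3 -- new best
  Position 3 ('a'): window [0,3] length 4 -- new best
  Position 4 ('f'): window [0,4] length 5 -- new best
  Position 5 ('d'): repeat (last at 0), move window start to 1
  Position 5 ('d'): window [1,5] length 5
  Position 6 ('h'): repeat (last at 2), move window start to 3
  Position 6 ('h'): window [3,6] length 4
  Position 7 ('d'): repeat (last at 5), move window start to 6
  Position 7 ('d'): window [6,7] length 2
  Position 8 ('g'): window [6,8] length 3
  Position 9 ('d'): repeat (last at 7), move window start to 8
  Position 9 ('d'): window [8,9] length 2
  Position 10 ('h'): window [8,10] length 3
Longest substring with no repeats: "dehaf" with length 5

5


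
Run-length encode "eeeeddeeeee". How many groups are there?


Input: eeeeddeeeee
Scanning for consecutive runs:
  Group 1: 'e' x 4 (positions 0-3)
  Group 2: 'd' x 2 (positions 4-5)
  Group 3: 'e' x 5 (positions 6-10)
Total groups: 3

3


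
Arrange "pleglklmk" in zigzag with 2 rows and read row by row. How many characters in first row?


Zigzag "pleglklmk" into 2 rows:
Placing characters:
  'p' => row 0
  'l' => row 1
  'e' => row 0
  'g' => row 1
  'l' => row 0
  'k' => row 1
  'l' => row 0
  'm' => row 1
  'k' => row 0
Rows:
  Row 0: "pellk"
  Row 1: "lgkm"
First row length: 5

5
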